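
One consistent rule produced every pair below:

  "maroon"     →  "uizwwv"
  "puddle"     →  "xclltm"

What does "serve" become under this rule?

Compare letters: m→u is +8, a→i is +8, r→z is +8 — a constant shift. Each letter is shifted forward by 8 in the alphabet (a Caesar shift of +8).
For serve: s+8=a, e+8=m, r+8=z, v+8=d, e+8=m.

amzdm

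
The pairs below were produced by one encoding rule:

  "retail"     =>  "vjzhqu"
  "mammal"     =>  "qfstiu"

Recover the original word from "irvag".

The shift increases by 1 at each position, starting from +4: 4, 5, 6, ….
Undoing it on irvag: i−4=e, r−5=m, v−6=p, a−7=t, g−8=y.

empty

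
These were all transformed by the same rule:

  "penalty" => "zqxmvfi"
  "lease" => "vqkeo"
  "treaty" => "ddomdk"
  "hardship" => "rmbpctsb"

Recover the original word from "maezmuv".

Shifts by position in penalty: pos 0: p→z (+10), pos 1: e→q (+12), pos 2: n→x (+10), pos 3: a→m (+12) — repeating every 2. A repeating key of period 2 is used — shifts +10, +12 over and over.
Undoing it on maezmuv: m−10=c, a−12=o, e−10=u, z−12=n, m−10=c, u−12=i, v−10=l.

council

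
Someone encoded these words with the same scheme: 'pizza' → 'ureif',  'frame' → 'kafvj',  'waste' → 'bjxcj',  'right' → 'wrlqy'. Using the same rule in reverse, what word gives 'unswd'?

Shifts by position in pizza: pos 0: p→u (+5), pos 1: i→r (+9), pos 2: z→e (+5), pos 3: z→i (+9) — repeating every 2. A repeating key of period 2 is used — shifts +5, +9 over and over.
Reversing it on unswd: u−5=p, n−9=e, s−5=n, w−9=n, d−5=y.

penny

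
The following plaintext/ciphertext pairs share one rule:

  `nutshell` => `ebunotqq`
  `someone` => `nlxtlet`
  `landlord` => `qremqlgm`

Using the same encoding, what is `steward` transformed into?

n(13)→e(4) and u(20)→b(1) fit y≡7x+17 (mod 26); the inverse of 7 mod 26 is 15. Each letter's alphabet position (a=0..z=25) is mapped through 7·x+17 mod 26 — an affine cipher.
Applying it to steward: s(18)→7·18+17≡13=n; t(19)→7·19+17≡20=u; e(4)→7·4+17≡19=t; w(22)→7·22+17≡15=p; a(0)→7·0+17≡17=r; r(17)→7·17+17≡6=g; d(3)→7·3+17≡12=m (all mod 26).

nutprgm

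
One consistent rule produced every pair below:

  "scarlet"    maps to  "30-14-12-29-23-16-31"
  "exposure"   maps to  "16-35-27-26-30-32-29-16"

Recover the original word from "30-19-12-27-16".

shape

s is letter #19 and maps to 30: an offset of 11. Each letter is replaced by its alphabet position (a=1..z=26) + 11.
Undoing it on 30-19-12-27-16: 30→(30−11)÷1=19=s, 19→(19−11)÷1=8=h, 12→(12−11)÷1=1=a, 27→(27−11)÷1=16=p, 16→(16−11)÷1=5=e.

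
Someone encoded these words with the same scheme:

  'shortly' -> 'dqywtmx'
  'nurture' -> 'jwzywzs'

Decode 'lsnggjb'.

The output letters match the input read backwards, each shifted +5: shortly reversed is yltrohs. Read the word backwards and shift each letter +5.
Undoing it on lsnggjb: shift back: l−5=g, s−5=n, n−5=i, g−5=b, g−5=b, j−5=e, b−5=w → gnibbew; then reverse → webbing.

webbing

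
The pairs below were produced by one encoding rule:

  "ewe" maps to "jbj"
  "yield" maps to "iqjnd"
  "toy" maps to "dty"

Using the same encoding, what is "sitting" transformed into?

lsnyynx

The output letters match the input read backwards, each shifted +5: ewe reversed is ewe. Read the word backwards and shift each letter +5.
Applying it to sitting: reverse → gnittis; then shift: g+5=l, n+5=s, i+5=n, t+5=y, t+5=y, i+5=n, s+5=x.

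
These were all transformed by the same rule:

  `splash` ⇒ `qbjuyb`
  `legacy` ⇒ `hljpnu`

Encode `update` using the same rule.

Two steps: reverse the string, then apply a Caesar shift of +9.
On update: reverse → etadpu; then shift: e+9=n, t+9=c, a+9=j, d+9=m, p+9=y, u+9=d.

ncjmyd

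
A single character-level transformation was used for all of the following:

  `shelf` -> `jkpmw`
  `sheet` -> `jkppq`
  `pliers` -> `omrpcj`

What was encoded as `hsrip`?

oxide

s(18)→j(9) and h(7)→k(10) fit y≡7x+13 (mod 26); the inverse of 7 mod 26 is 15. This is an affine cipher: with a=0,…,z=25, each position x becomes (7x+13) mod 26.
Reversing it on hsrip: h(7)→15·(7−13)≡14=o; s(18)→15·(18−13)≡23=x; r(17)→15·(17−13)≡8=i; i(8)→15·(8−13)≡3=d; p(15)→15·(15−13)≡4=e (all mod 26).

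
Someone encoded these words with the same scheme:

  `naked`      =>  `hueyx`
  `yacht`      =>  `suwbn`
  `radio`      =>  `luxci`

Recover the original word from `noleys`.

turkey

Each letter is shifted forward by 20 in the alphabet (a Caesar shift of +20).
Undoing it on noleys: n−20=t, o−20=u, l−20=r, e−20=k, y−20=e, s−20=y.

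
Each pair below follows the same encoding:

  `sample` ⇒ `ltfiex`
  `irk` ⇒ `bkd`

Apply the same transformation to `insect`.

Compare letters: s→l is +19, a→t is +19, m→f is +19 — a constant shift. Each letter is shifted forward by 19 in the alphabet (a Caesar shift of +19).
On insect: i+19=b, n+19=g, s+19=l, e+19=x, c+19=v, t+19=m.

bglxvm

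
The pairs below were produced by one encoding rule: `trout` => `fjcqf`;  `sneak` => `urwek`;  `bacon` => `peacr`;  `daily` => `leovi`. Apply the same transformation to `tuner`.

t(19)→f(5) and r(17)→j(9) fit y≡11x+4 (mod 26); the inverse of 11 mod 26 is 19. This is an affine cipher: with a=0,…,z=25, each position x becomes (11x+4) mod 26.
On tuner: t(19)→11·19+4≡5=f; u(20)→11·20+4≡16=q; n(13)→11·13+4≡17=r; e(4)→11·4+4≡22=w; r(17)→11·17+4≡9=j (all mod 26).

fqrwj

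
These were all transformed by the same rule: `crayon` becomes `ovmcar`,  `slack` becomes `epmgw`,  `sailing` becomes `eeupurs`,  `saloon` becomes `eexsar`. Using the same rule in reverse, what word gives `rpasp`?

Shifts by position in crayon: pos 0: c→o (+12), pos 1: r→v (+4), pos 2: a→m (+12), pos 3: y→c (+4) — repeating every 2. It's a Vigenère-style cipher with numeric key [12,4]: position i shifts by key[i mod 2].
Decoding rpasp: r−12=f, p−4=l, a−12=o, s−4=o, p−12=d.

flood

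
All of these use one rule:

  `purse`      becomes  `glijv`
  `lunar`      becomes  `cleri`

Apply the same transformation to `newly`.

Compare letters: p→g is +17, u→l is +17, r→i is +17 — a constant shift. Each letter is shifted forward by 17 in the alphabet (a Caesar shift of +17).
For newly: n+17=e, e+17=v, w+17=n, l+17=c, y+17=p.

evncp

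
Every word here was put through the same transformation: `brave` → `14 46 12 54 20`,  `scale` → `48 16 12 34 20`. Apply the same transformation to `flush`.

b(#2)→14 and r(#18)→46: differences scale by 2, so n = 2·pos + 10. Each letter becomes 2×(its alphabet position, a=1..z=26) + 10.
On flush: f=6→22, l=12→34, u=21→52, s=19→48, h=8→26.

22 34 52 48 26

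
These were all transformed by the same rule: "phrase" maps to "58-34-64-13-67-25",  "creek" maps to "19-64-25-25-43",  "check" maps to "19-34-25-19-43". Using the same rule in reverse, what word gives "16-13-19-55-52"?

bacon

Each letter becomes 3×(its alphabet position, a=1..z=26) + 10.
Decoding 16-13-19-55-52: 16→(16−10)÷3=2=b, 13→(13−10)÷3=1=a, 19→(19−10)÷3=3=c, 55→(55−10)÷3=15=o, 52→(52−10)÷3=14=n.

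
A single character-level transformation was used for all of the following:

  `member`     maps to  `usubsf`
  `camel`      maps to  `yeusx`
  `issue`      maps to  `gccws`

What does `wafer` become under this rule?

This is an affine cipher: with a=0,…,z=25, each position x becomes (23x+4) mod 26.
For wafer: w(22)→23·22+4≡16=q; a(0)→23·0+4≡4=e; f(5)→23·5+4≡15=p; e(4)→23·4+4≡18=s; r(17)→23·17+4≡5=f (all mod 26).

qepsf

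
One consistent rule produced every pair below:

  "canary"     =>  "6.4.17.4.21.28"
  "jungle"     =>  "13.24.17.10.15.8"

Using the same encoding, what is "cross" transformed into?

6.21.18.22.22

c is letter #3 and maps to 6: an offset of 3. Each letter is replaced by its alphabet position (a=1..z=26) + 3.
For cross: c=3→6, r=18→21, o=15→18, s=19→22, s=19→22.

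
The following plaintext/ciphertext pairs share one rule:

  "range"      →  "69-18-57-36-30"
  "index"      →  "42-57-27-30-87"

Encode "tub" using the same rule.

r(#18)→69 and a(#1)→18: differences scale by 3, so n = 3·pos + 15. With a=1..z=26, the number is 3·pos + 15.
On tub: t=20→75, u=21→78, b=2→21.

75-78-21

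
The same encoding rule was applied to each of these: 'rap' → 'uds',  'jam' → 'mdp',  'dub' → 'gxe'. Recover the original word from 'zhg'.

wed

Compare letters: r→u is +3, a→d is +3, p→s is +3 — a constant shift. It's a constant shift of +3 (ROT3).
Undoing it on zhg: z−3=w, h−3=e, g−3=d.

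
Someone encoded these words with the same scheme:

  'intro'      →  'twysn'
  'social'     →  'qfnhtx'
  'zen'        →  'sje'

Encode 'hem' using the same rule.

The output letters match the input read backwards, each shifted +5: intro reversed is ortni. Read the word backwards and shift each letter +5.
Applying it to hem: reverse → meh; then shift: m+5=r, e+5=j, h+5=m.

rjm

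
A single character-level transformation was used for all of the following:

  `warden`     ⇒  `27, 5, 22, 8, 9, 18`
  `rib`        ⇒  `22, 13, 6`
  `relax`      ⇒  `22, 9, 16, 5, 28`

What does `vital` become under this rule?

26, 13, 24, 5, 16

w is letter #23 and maps to 27: an offset of 4. The number is (letter's place in the alphabet, a=1) + 4.
Applying it to vital: v=22→26, i=9→13, t=20→24, a=1→5, l=12→16.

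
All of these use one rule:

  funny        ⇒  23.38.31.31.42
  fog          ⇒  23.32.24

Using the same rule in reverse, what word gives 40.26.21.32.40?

Each letter is replaced by its alphabet position (a=1..z=26) + 17.
Decoding 40.26.21.32.40: 40→(40−17)÷1=23=w, 26→(26−17)÷1=9=i, 21→(21−17)÷1=4=d, 32→(32−17)÷1=15=o, 40→(40−17)÷1=23=w.

widow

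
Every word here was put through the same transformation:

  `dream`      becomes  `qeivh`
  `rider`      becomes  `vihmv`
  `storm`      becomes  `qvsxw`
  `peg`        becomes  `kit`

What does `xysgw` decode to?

Read the word backwards and shift each letter +4.
Decoding xysgw: shift back: x−4=t, y−4=u, s−4=o, g−4=c, w−4=s → tuocs; then reverse → scout.

scout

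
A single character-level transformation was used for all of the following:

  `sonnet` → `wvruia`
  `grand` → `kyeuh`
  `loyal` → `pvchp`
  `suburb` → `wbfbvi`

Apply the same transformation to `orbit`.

Shifts by position in sonnet: pos 0: s→w (+4), pos 1: o→v (+7), pos 2: n→r (+4), pos 3: n→u (+7) — repeating every 2. A repeating key of period 2 is used — shifts +4, +7 over and over.
For orbit: o+4=s, r+7=y, b+4=f, i+7=p, t+4=x.

syfpx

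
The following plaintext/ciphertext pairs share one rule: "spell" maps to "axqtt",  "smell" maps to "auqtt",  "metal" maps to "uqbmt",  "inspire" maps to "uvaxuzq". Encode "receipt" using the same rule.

The shift depends on letter class: consonant s→a is +8, but vowel e→q is +12. Vowels shift forward by 12 and consonants shift forward by 8.
For receipt: r(cons)+8=z, e(vowel)+12=q, c(cons)+8=k, e(vowel)+12=q, i(vowel)+12=u, p(cons)+8=x, t(cons)+8=b.

zqkquxb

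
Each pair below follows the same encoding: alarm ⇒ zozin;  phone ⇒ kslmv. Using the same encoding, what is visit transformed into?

erhrg

Each pair mirrors across the alphabet (a↔z, l↔o, a↔z): positions sum to 25. This is the alphabet-reversal cipher (Atbash): a becomes z, b becomes y, etc.
For visit: v↔e, i↔r, s↔h, i↔r, t↔g.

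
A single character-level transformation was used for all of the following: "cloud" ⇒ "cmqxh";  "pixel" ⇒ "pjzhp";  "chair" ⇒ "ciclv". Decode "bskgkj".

bridge

In cloud: c→c is +0, l→m is +1, o→q is +2, u→x is +3 — the shift increases by 1 each position. Letter i (0-indexed) is shifted by i+0, so successive shifts are 0, 1, 2, ….
Reversing it on bskgkj: b−0=b, s−1=r, k−2=i, g−3=d, k−4=g, j−5=e.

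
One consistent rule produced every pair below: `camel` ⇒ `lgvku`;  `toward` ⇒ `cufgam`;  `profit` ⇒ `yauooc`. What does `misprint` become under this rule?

vobyaowc

Vowels shift forward by 6 and consonants shift forward by 9.
For misprint: m(cons)+9=v, i(vowel)+6=o, s(cons)+9=b, p(cons)+9=y, r(cons)+9=a, i(vowel)+6=o, n(cons)+9=w, t(cons)+9=c.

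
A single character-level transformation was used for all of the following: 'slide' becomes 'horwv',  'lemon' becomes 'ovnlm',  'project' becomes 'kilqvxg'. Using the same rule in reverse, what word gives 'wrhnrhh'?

dismiss

Each letter is replaced by its mirror in the alphabet: a↔z, b↔y, c↔x, and so on (the Atbash cipher).
Decoding wrhnrhh: w↔d, r↔i, h↔s, n↔m, r↔i, h↔s, h↔s.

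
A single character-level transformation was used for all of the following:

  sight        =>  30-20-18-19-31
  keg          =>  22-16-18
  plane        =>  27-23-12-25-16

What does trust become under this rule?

s is letter #19 and maps to 30: an offset of 11. Letters become their 1-based position plus 11 (so a→12, b→13, …).
On trust: t=20→31, r=18→29, u=21→32, s=19→30, t=20→31.

31-29-32-30-31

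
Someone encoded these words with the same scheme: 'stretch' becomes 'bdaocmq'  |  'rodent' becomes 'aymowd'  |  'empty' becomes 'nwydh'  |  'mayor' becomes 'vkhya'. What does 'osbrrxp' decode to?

Shifts by position in stretch: pos 0: s→b (+9), pos 1: t→d (+10), pos 2: r→a (+9), pos 3: e→o (+10) — repeating every 2. The shifts repeat in a cycle of length 2: positions 0,1,… shift by +9, +10, then the pattern repeats.
Decoding osbrrxp: o−9=f, s−10=i, b−9=s, r−10=h, r−9=i, x−10=n, p−9=g.

fishing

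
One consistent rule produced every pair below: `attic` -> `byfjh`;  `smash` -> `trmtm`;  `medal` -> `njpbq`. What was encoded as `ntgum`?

Shifts by position in attic: pos 0: a→b (+1), pos 1: t→y (+5), pos 2: t→f (+12), pos 3: i→j (+1), pos 4: c→h (+5) — repeating every 3. The shifts repeat in a cycle of length 3: positions 0,1,… shift by +1, +5, +12, then the pattern repeats.
Undoing it on ntgum: n−1=m, t−5=o, g−12=u, u−1=t, m−5=h.

mouth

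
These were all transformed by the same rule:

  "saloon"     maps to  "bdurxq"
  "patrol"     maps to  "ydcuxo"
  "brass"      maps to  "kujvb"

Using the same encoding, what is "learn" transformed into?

uhjuw

A repeating key of period 2 is used — shifts +9, +3 over and over.
On learn: l+9=u, e+3=h, a+9=j, r+3=u, n+9=w.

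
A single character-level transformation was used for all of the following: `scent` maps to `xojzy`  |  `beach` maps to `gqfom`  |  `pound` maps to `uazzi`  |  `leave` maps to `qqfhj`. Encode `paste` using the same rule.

Shifts by position in scent: pos 0: s→x (+5), pos 1: c→o (+12), pos 2: e→j (+5), pos 3: n→z (+12) — repeating every 2. It's a Vigenère-style cipher with numeric key [5,12]: position i shifts by key[i mod 2].
Applying it to paste: p+5=u, a+12=m, s+5=x, t+12=f, e+5=j.

umxfj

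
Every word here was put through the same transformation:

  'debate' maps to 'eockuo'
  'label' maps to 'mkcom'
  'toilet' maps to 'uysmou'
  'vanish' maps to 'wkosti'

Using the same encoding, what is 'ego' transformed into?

ohy

The shift depends on letter class: consonant d→e is +1, but vowel e→o is +10. The rule splits by letter class: vowels +10, consonants +1.
For ego: e(vowel)+10=o, g(cons)+1=h, o(vowel)+10=y.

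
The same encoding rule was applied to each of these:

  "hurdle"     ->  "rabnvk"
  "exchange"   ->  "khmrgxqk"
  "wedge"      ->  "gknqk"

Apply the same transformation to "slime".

cvowk

The shift depends on letter class: consonant h→r is +10, but vowel u→a is +6. Vowels shift forward by 6 and consonants shift forward by 10.
Applying it to slime: s(cons)+10=c, l(cons)+10=v, i(vowel)+6=o, m(cons)+10=w, e(vowel)+6=k.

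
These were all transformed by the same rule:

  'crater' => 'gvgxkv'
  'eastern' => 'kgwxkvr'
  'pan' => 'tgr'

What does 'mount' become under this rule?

quarx

The shift depends on letter class: consonant c→g is +4, but vowel a→g is +6. Vowels shift forward by 6 and consonants shift forward by 4.
On mount: m(cons)+4=q, o(vowel)+6=u, u(vowel)+6=a, n(cons)+4=r, t(cons)+4=x.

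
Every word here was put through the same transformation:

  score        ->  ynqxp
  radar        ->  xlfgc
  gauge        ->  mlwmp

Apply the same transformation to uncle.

ayerp

It's a Vigenère-style cipher with numeric key [6,11,2]: position i shifts by key[i mod 3].
Applying it to uncle: u+6=a, n+11=y, c+2=e, l+6=r, e+11=p.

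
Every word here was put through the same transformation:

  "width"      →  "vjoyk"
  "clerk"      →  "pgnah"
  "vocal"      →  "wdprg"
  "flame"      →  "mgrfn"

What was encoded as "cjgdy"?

pilot

Each letter's alphabet position (a=0..z=25) is mapped through 25·x+17 mod 26 — an affine cipher.
Reversing it on cjgdy: c(2)→25·(2−17)≡15=p; j(9)→25·(9−17)≡8=i; g(6)→25·(6−17)≡11=l; d(3)→25·(3−17)≡14=o; y(24)→25·(24−17)≡19=t (all mod 26).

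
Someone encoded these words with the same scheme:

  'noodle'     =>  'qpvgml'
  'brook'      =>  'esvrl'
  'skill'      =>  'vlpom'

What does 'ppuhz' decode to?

money

It's a Vigenère-style cipher with numeric key [3,1,7]: position i shifts by key[i mod 3].
Reversing it on ppuhz: p−3=m, p−1=o, u−7=n, h−3=e, z−1=y.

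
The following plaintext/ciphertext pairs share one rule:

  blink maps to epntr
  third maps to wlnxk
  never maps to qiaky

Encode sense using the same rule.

In blink: b→e is +3, l→p is +4, i→n is +5, n→t is +6 — the shift increases by 1 each position. Letter i (0-indexed) is shifted by i+3, so successive shifts are 3, 4, 5, ….
For sense: s+3=v, e+4=i, n+5=s, s+6=y, e+7=l.

visyl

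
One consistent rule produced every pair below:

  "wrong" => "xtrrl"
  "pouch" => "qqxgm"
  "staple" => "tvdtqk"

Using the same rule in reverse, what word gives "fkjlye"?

eighty

In wrong: w→x is +1, r→t is +2, o→r is +3, n→r is +4 — the shift increases by 1 each position. Each letter shifts forward by (position + 1), i.e. 1, 2, 3, … — the shift grows by one for each successive letter.
Reversing it on fkjlye: f−1=e, k−2=i, j−3=g, l−4=h, y−5=t, e−6=y.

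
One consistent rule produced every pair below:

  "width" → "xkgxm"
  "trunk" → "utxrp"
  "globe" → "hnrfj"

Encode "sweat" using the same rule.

In width: w→x is +1, i→k is +2, d→g is +3, t→x is +4 — the shift increases by 1 each position. The shift increases by 1 at each position, starting from +1: 1, 2, 3, ….
Applying it to sweat: s+1=t, w+2=y, e+3=h, a+4=e, t+5=y.

tyhey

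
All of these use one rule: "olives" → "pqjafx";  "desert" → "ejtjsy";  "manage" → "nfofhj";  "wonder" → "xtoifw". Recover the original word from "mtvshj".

Shifts by position in olives: pos 0: o→p (+1), pos 1: l→q (+5), pos 2: i→j (+1), pos 3: v→a (+5) — repeating every 2. A repeating key of period 2 is used — shifts +1, +5 over and over.
Reversing it on mtvshj: m−1=l, t−5=o, v−1=u, s−5=n, h−1=g, j−5=e.

lounge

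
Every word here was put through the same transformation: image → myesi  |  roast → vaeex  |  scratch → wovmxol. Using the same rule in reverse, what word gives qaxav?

Shifts by position in image: pos 0: i→m (+4), pos 1: m→y (+12), pos 2: a→e (+4), pos 3: g→s (+12) — repeating every 2. The shifts repeat in a cycle of length 2: positions 0,1,… shift by +4, +12, then the pattern repeats.
Decoding qaxav: q−4=m, a−12=o, x−4=t, a−12=o, v−4=r.

motor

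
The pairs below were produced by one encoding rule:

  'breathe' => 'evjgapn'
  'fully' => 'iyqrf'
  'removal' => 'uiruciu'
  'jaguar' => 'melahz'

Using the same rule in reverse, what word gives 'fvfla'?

craft

In breathe: b→e is +3, r→v is +4, e→j is +5, a→g is +6 — the shift increases by 1 each position. Each letter shifts forward by (position + 3), i.e. 3, 4, 5, … — the shift grows by one for each successive letter.
Decoding fvfla: f−3=c, v−4=r, f−5=a, l−6=f, a−7=t.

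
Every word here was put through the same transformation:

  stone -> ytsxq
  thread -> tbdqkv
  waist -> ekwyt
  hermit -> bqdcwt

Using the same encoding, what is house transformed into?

s(18)→y(24) and t(19)→t(19) fit y≡21x+10 (mod 26); the inverse of 21 mod 26 is 5. This is an affine cipher: with a=0,…,z=25, each position x becomes (21x+10) mod 26.
On house: h(7)→21·7+10≡1=b; o(14)→21·14+10≡18=s; u(20)→21·20+10≡14=o; s(18)→21·18+10≡24=y; e(4)→21·4+10≡16=q (all mod 26).

bsoyq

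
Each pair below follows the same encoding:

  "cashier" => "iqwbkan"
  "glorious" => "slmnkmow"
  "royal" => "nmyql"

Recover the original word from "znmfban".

brother

c(2)→i(8) and a(0)→q(16) fit y≡9x+16 (mod 26); the inverse of 9 mod 26 is 3. Treating letters as 0–25, the rule is x ↦ 9x + 16 (mod 26).
Reversing it on znmfban: z(25)→3·(25−16)≡1=b; n(13)→3·(13−16)≡17=r; m(12)→3·(12−16)≡14=o; f(5)→3·(5−16)≡19=t; b(1)→3·(1−16)≡7=h; a(0)→3·(0−16)≡4=e; n(13)→3·(13−16)≡17=r (all mod 26).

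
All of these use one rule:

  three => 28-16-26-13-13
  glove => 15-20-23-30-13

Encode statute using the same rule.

Each letter is replaced by its alphabet position (a=1..z=26) + 8.
On statute: s=19→27, t=20→28, a=1→9, t=20→28, u=21→29, t=20→28, e=5→13.

27-28-9-28-29-28-13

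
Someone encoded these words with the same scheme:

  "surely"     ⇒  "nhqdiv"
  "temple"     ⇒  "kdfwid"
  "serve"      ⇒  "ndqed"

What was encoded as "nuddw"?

sheep

s(18)→n(13) and u(20)→h(7) fit y≡23x+15 (mod 26); the inverse of 23 mod 26 is 17. Each letter's alphabet position (a=0..z=25) is mapped through 23·x+15 mod 26 — an affine cipher.
Undoing it on nuddw: n(13)→17·(13−15)≡18=s; u(20)→17·(20−15)≡7=h; d(3)→17·(3−15)≡4=e; d(3)→17·(3−15)≡4=e; w(22)→17·(22−15)≡15=p (all mod 26).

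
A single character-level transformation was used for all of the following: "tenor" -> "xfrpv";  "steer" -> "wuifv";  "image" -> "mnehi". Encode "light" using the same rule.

pjkix

Shifts by position in tenor: pos 0: t→x (+4), pos 1: e→f (+1), pos 2: n→r (+4), pos 3: o→p (+1) — repeating every 2. It's a Vigenère-style cipher with numeric key [4,1]: position i shifts by key[i mod 2].
Applying it to light: l+4=p, i+1=j, g+4=k, h+1=i, t+4=x.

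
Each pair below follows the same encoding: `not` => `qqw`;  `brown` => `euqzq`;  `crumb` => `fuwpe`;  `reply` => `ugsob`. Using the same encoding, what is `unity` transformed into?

The shift depends on letter class: consonant n→q is +3, but vowel o→q is +2. Two shifts are in play — +2 for a/e/i/o/u, +3 for every other letter.
For unity: u(vowel)+2=w, n(cons)+3=q, i(vowel)+2=k, t(cons)+3=w, y(cons)+3=b.

wqkwb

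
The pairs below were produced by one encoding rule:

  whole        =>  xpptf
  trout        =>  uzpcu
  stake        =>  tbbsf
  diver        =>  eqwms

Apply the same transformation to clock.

Shifts by position in whole: pos 0: w→x (+1), pos 1: h→p (+8), pos 2: o→p (+1), pos 3: l→t (+8) — repeating every 2. The shifts repeat in a cycle of length 2: positions 0,1,… shift by +1, +8, then the pattern repeats.
On clock: c+1=d, l+8=t, o+1=p, c+8=k, k+1=l.

dtpkl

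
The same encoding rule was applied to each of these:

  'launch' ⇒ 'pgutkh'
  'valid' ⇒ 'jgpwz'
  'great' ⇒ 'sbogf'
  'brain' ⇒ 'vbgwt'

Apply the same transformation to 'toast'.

figqf

l(11)→p(15) and a(0)→g(6) fit y≡15x+6 (mod 26); the inverse of 15 mod 26 is 7. Each letter's alphabet position (a=0..z=25) is mapped through 15·x+6 mod 26 — an affine cipher.
On toast: t(19)→15·19+6≡5=f; o(14)→15·14+6≡8=i; a(0)→15·0+6≡6=g; s(18)→15·18+6≡16=q; t(19)→15·19+6≡5=f (all mod 26).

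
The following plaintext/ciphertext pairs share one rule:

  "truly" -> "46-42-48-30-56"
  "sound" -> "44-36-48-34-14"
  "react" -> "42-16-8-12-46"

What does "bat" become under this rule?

10-8-46

t(#20)→46 and r(#18)→42: differences scale by 2, so n = 2·pos + 6. Each letter becomes 2×(its alphabet position, a=1..z=26) + 6.
Applying it to bat: b=2→10, a=1→8, t=20→46.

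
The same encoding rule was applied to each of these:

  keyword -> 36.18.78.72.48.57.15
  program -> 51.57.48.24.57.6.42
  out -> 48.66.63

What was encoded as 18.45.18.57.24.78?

Each letter becomes 3×(its alphabet position, a=1..z=26) + 3.
Reversing it on 18.45.18.57.24.78: 18→(18−3)÷3=5=e, 45→(45−3)÷3=14=n, 18→(18−3)÷3=5=e, 57→(57−3)÷3=18=r, 24→(24−3)÷3=7=g, 78→(78−3)÷3=25=y.

energy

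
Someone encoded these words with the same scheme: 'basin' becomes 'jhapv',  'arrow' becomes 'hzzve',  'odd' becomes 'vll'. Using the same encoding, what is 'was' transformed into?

The shift depends on letter class: consonant b→j is +8, but vowel a→h is +7. Two shifts are in play — +7 for a/e/i/o/u, +8 for every other letter.
On was: w(cons)+8=e, a(vowel)+7=h, s(cons)+8=a.

eha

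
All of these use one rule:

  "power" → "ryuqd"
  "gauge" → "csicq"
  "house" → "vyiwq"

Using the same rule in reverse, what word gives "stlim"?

p(15)→r(17) and o(14)→y(24) fit y≡19x+18 (mod 26); the inverse of 19 mod 26 is 11. This is an affine cipher: with a=0,…,z=25, each position x becomes (19x+18) mod 26.
Undoing it on stlim: s(18)→11·(18−18)≡0=a; t(19)→11·(19−18)≡11=l; l(11)→11·(11−18)≡1=b; i(8)→11·(8−18)≡20=u; m(12)→11·(12−18)≡12=m (all mod 26).

album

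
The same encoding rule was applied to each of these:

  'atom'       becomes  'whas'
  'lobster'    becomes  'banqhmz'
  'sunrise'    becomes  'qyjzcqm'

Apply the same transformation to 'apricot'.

Treating letters as 0–25, the rule is x ↦ 17x + 22 (mod 26).
For apricot: a(0)→17·0+22≡22=w; p(15)→17·15+22≡17=r; r(17)→17·17+22≡25=z; i(8)→17·8+22≡2=c; c(2)→17·2+22≡4=e; o(14)→17·14+22≡0=a; t(19)→17·19+22≡7=h (all mod 26).

wrzceah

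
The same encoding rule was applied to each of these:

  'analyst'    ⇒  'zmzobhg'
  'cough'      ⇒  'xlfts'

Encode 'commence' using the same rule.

Each pair mirrors across the alphabet (a↔z, n↔m, a↔z): positions sum to 25. Each letter is replaced by its mirror in the alphabet: a↔z, b↔y, c↔x, and so on (the Atbash cipher).
For commence: c↔x, o↔l, m↔n, m↔n, e↔v, n↔m, c↔x, e↔v.

xlnnvmxv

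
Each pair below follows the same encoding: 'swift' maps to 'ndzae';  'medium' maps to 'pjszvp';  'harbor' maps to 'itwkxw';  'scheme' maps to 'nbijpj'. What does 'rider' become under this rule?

This is an affine cipher: with a=0,…,z=25, each position x becomes (17x+19) mod 26.
On rider: r(17)→17·17+19≡22=w; i(8)→17·8+19≡25=z; d(3)→17·3+19≡18=s; e(4)→17·4+19≡9=j; r(17)→17·17+19≡22=w (all mod 26).

wzsjw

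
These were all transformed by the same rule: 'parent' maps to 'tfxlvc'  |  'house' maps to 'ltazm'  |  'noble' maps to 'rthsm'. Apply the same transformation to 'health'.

ljgsbq

The shift increases by 1 at each position, starting from +4: 4, 5, 6, ….
Applying it to health: h+4=l, e+5=j, a+6=g, l+7=s, t+8=b, h+9=q.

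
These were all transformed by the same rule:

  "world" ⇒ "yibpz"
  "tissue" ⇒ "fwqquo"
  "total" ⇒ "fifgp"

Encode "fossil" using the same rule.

diqqwp

Treating letters as 0–25, the rule is x ↦ 15x + 6 (mod 26).
For fossil: f(5)→15·5+6≡3=d; o(14)→15·14+6≡8=i; s(18)→15·18+6≡16=q; s(18)→15·18+6≡16=q; i(8)→15·8+6≡22=w; l(11)→15·11+6≡15=p (all mod 26).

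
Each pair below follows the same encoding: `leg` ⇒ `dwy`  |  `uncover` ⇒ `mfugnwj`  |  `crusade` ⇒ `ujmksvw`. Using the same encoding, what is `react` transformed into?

jwsul

Compare letters: l→d is +18, e→w is +18, g→y is +18 — a constant shift. Every letter moves 18 places later in the alphabet, wrapping around z→a.
Applying it to react: r+18=j, e+18=w, a+18=s, c+18=u, t+18=l.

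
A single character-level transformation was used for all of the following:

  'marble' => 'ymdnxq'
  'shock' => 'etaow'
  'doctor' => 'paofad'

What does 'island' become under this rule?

Compare letters: m→y is +12, a→m is +12, r→d is +12 — a constant shift. It's a constant shift of +12 (ROT12).
On island: i+12=u, s+12=e, l+12=x, a+12=m, n+12=z, d+12=p.

uexmzp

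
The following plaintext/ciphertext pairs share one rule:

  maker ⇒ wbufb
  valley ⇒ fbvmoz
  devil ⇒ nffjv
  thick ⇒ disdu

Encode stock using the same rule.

Shifts by position in maker: pos 0: m→w (+10), pos 1: a→b (+1), pos 2: k→u (+10), pos 3: e→f (+1) — repeating every 2. The shifts repeat in a cycle of length 2: positions 0,1,… shift by +10, +1, then the pattern repeats.
Applying it to stock: s+10=c, t+1=u, o+10=y, c+1=d, k+10=u.

cuydu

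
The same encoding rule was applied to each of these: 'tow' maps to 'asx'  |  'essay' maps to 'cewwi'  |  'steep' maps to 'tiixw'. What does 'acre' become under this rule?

ivge

Read the word backwards and shift each letter +4.
For acre: reverse → erca; then shift: e+4=i, r+4=v, c+4=g, a+4=e.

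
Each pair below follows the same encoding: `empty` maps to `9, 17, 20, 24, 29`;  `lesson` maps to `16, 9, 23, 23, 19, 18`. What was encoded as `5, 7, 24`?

act

e is letter #5 and maps to 9: an offset of 4. Letters become their 1-based position plus 4 (so a→5, b→6, …).
Decoding 5, 7, 24: 5→(5−4)÷1=1=a, 7→(7−4)÷1=3=c, 24→(24−4)÷1=20=t.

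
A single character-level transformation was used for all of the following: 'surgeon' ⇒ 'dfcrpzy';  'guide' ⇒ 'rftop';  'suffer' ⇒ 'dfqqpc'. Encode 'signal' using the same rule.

Compare letters: s→d is +11, u→f is +11, r→c is +11 — a constant shift. This is a Caesar cipher with shift 11.
Applying it to signal: s+11=d, i+11=t, g+11=r, n+11=y, a+11=l, l+11=w.

dtrylw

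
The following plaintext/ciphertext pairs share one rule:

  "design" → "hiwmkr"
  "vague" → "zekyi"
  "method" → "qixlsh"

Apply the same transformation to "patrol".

It's a constant shift of +4 (ROT4).
Applying it to patrol: p+4=t, a+4=e, t+4=x, r+4=v, o+4=s, l+4=p.

texvsp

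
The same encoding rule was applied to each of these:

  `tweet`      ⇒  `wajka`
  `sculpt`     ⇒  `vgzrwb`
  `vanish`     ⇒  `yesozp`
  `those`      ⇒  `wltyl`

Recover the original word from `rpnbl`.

olive

In tweet: t→w is +3, w→a is +4, e→j is +5, e→k is +6 — the shift increases by 1 each position. The shift increases by 1 at each position, starting from +3: 3, 4, 5, ….
Undoing it on rpnbl: r−3=o, p−4=l, n−5=i, b−6=v, l−7=e.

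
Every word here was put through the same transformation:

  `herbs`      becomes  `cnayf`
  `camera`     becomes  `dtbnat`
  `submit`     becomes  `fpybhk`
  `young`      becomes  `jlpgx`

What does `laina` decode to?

order

h(7)→c(2) and e(4)→n(13) fit y≡5x+19 (mod 26); the inverse of 5 mod 26 is 21. Treating letters as 0–25, the rule is x ↦ 5x + 19 (mod 26).
Undoing it on laina: l(11)→21·(11−19)≡14=o; a(0)→21·(0−19)≡17=r; i(8)→21·(8−19)≡3=d; n(13)→21·(13−19)≡4=e; a(0)→21·(0−19)≡17=r (all mod 26).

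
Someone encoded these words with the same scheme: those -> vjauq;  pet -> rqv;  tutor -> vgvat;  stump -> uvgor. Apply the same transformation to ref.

tqh

The shift depends on letter class: consonant t→v is +2, but vowel o→a is +12. Vowels shift forward by 12 and consonants shift forward by 2.
On ref: r(cons)+2=t, e(vowel)+12=q, f(cons)+2=h.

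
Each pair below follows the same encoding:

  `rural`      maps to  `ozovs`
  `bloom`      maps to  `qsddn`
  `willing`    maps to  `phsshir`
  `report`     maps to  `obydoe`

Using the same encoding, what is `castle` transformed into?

lvjesb

r(17)→o(14) and u(20)→z(25) fit y≡21x+21 (mod 26); the inverse of 21 mod 26 is 5. Treating letters as 0–25, the rule is x ↦ 21x + 21 (mod 26).
Applying it to castle: c(2)→21·2+21≡11=l; a(0)→21·0+21≡21=v; s(18)→21·18+21≡9=j; t(19)→21·19+21≡4=e; l(11)→21·11+21≡18=s; e(4)→21·4+21≡1=b (all mod 26).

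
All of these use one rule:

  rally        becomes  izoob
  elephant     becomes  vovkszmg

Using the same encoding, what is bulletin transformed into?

yfoovgrm

Letters are reflected about the middle of the alphabet (position → 25−position): Atbash.
On bulletin: b↔y, u↔f, l↔o, l↔o, e↔v, t↔g, i↔r, n↔m.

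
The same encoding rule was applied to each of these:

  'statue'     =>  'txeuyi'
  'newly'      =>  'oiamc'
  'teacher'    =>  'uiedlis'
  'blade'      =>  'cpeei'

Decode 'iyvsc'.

Shifts by position in statue: pos 0: s→t (+1), pos 1: t→x (+4), pos 2: a→e (+4), pos 3: t→u (+1), pos 4: u→y (+4), pos 5: e→i (+4) — repeating every 3. The shifts repeat in a cycle of length 3: positions 0,1,… shift by +1, +4, +4, then the pattern repeats.
Reversing it on iyvsc: i−1=h, y−4=u, v−4=r, s−1=r, c−4=y.

hurry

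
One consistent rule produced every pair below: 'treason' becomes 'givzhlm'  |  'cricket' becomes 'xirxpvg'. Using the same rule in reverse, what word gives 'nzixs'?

Each pair mirrors across the alphabet (t↔g, r↔i, e↔v): positions sum to 25. Each letter is replaced by its mirror in the alphabet: a↔z, b↔y, c↔x, and so on (the Atbash cipher).
Undoing it on nzixs: n↔m, z↔a, i↔r, x↔c, s↔h.

march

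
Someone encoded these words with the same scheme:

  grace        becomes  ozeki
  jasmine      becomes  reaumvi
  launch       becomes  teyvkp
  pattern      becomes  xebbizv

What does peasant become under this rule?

xieaevb

The shift depends on letter class: consonant g→o is +8, but vowel a→e is +4. The rule splits by letter class: vowels +4, consonants +8.
Applying it to peasant: p(cons)+8=x, e(vowel)+4=i, a(vowel)+4=e, s(cons)+8=a, a(vowel)+4=e, n(cons)+8=v, t(cons)+8=b.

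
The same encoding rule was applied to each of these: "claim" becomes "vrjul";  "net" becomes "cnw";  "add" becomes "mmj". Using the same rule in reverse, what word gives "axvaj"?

armor

Read the word backwards and shift each letter +9.
Undoing it on axvaj: shift back: a−9=r, x−9=o, v−9=m, a−9=r, j−9=a → romra; then reverse → armor.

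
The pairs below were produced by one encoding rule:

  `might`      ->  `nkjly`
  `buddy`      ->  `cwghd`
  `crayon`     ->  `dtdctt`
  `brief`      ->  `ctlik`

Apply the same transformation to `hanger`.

icqkjx

In might: m→n is +1, i→k is +2, g→j is +3, h→l is +4 — the shift increases by 1 each position. Each letter shifts forward by (position + 1), i.e. 1, 2, 3, … — the shift grows by one for each successive letter.
Applying it to hanger: h+1=i, a+2=c, n+3=q, g+4=k, e+5=j, r+6=x.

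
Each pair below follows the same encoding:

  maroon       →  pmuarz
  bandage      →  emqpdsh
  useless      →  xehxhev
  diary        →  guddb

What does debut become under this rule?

Shifts by position in maroon: pos 0: m→p (+3), pos 1: a→m (+12), pos 2: r→u (+3), pos 3: o→a (+12) — repeating every 2. It's a Vigenère-style cipher with numeric key [3,12]: position i shifts by key[i mod 2].
On debut: d+3=g, e+12=q, b+3=e, u+12=g, t+3=w.

gqegw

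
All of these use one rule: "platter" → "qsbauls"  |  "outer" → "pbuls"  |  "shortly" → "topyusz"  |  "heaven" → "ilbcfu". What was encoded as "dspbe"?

cloud

Shifts by position in platter: pos 0: p→q (+1), pos 1: l→s (+7), pos 2: a→b (+1), pos 3: t→a (+7) — repeating every 2. A repeating key of period 2 is used — shifts +1, +7 over and over.
Decoding dspbe: d−1=c, s−7=l, p−1=o, b−7=u, e−1=d.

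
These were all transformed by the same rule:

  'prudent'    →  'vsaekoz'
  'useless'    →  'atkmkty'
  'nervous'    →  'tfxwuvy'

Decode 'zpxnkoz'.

torment

Shifts by position in prudent: pos 0: p→v (+6), pos 1: r→s (+1), pos 2: u→a (+6), pos 3: d→e (+1) — repeating every 2. It's a Vigenère-style cipher with numeric key [6,1]: position i shifts by key[i mod 2].
Decoding zpxnkoz: z−6=t, p−1=o, x−6=r, n−1=m, k−6=e, o−1=n, z−6=t.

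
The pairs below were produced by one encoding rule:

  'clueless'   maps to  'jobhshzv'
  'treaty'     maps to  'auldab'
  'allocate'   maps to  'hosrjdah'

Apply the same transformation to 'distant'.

Shifts by position in clueless: pos 0: c→j (+7), pos 1: l→o (+3), pos 2: u→b (+7), pos 3: e→h (+3) — repeating every 2. A repeating key of period 2 is used — shifts +7, +3 over and over.
Applying it to distant: d+7=k, i+3=l, s+7=z, t+3=w, a+7=h, n+3=q, t+7=a.

klzwhqa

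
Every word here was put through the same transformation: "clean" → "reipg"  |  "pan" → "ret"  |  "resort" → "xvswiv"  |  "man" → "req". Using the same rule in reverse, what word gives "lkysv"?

rough

The output letters match the input read backwards, each shifted +4: clean reversed is naelc. Two steps: reverse the string, then apply a Caesar shift of +4.
Decoding lkysv: shift back: l−4=h, k−4=g, y−4=u, s−4=o, v−4=r → hguor; then reverse → rough.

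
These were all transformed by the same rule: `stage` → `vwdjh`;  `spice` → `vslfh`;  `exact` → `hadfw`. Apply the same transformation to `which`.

zklfk

Each letter is shifted forward by 3 in the alphabet (a Caesar shift of +3).
For which: w+3=z, h+3=k, i+3=l, c+3=f, h+3=k.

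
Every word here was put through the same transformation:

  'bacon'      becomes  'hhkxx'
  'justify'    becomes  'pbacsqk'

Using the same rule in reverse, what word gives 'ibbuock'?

cutlery

In bacon: b→h is +6, a→h is +7, c→k is +8, o→x is +9 — the shift increases by 1 each position. The shift increases by 1 at each position, starting from +6: 6, 7, 8, ….
Reversing it on ibbuock: i−6=c, b−7=u, b−8=t, u−9=l, o−10=e, c−11=r, k−12=y.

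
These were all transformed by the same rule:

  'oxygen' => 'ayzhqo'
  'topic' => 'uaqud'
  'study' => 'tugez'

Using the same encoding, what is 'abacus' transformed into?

Vowels shift forward by 12 and consonants shift forward by 1.
On abacus: a(vowel)+12=m, b(cons)+1=c, a(vowel)+12=m, c(cons)+1=d, u(vowel)+12=g, s(cons)+1=t.

mcmdgt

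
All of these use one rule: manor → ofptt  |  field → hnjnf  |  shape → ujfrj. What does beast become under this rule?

djfuv

The shift depends on letter class: consonant m→o is +2, but vowel a→f is +5. Vowels shift forward by 5 and consonants shift forward by 2.
On beast: b(cons)+2=d, e(vowel)+5=j, a(vowel)+5=f, s(cons)+2=u, t(cons)+2=v.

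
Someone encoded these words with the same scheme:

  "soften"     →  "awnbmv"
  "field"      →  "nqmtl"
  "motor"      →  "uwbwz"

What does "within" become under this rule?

Every letter moves 8 places later in the alphabet, wrapping around z→a.
On within: w+8=e, i+8=q, t+8=b, h+8=p, i+8=q, n+8=v.

eqbpqv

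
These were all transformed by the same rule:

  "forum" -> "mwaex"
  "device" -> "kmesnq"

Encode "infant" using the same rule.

pvokyf

Each letter shifts forward by (position + 7), i.e. 7, 8, 9, … — the shift grows by one for each successive letter.
For infant: i+7=p, n+8=v, f+9=o, a+10=k, n+11=y, t+12=f.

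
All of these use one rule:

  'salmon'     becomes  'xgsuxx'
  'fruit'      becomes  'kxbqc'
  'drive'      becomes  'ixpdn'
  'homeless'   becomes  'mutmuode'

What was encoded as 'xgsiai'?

In salmon: s→x is +5, a→g is +6, l→s is +7, m→u is +8 — the shift increases by 1 each position. Each letter shifts forward by (position + 5), i.e. 5, 6, 7, … — the shift grows by one for each successive letter.
Undoing it on xgsiai: x−5=s, g−6=a, s−7=l, i−8=a, a−9=r, i−10=y.

salary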